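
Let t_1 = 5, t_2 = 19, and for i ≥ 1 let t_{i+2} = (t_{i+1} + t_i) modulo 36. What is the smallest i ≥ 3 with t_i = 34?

t_1 = 5; t_2 = 19; t_3 = 24; t_4 = 7; t_5 = 31; t_6 = 2; t_7 = 33; t_8 = 35; t_9 = 32; t_{10} = 31; t_{11} = 27; t_{12} = 22; t_{13} = 13; t_{14} = 35; t_{15} = 12; t_{16} = 11; t_{17} = 23; t_{18} = 34; t_{19} = 21; t_{20} = 19; t_{21} = 4; t_{22} = 23; t_{23} = 27; t_{24} = 14; t_{25} = 5; t_{26} = 19.
The sequence repeats with period 24.
The value 34 first appears (with i ≥ 3) at t_{18}.

18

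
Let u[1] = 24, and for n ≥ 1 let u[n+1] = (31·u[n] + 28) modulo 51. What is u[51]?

41

Computing terms: u[1] = 24, u[2] = 7, u[3] = 41, u[4] = 24.
Since u[4] = u[1] = 24, the sequence is periodic with period 3.
So u[51] = u[1 + ((51-1) mod 3)] = u[3] = 41.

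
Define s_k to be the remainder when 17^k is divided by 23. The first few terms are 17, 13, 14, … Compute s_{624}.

18

Computing terms: s_1 = 17,  s_2 = 13,  s_3 = 14,  s_4 = 8,  s_5 = 21,  s_6 = 12,  s_7 = 20,  s_8 = 18,  s_9 = 7,  s_{10} = 4,  s_{11} = 22,  s_{12} = 6,  s_{13} = 10,  s_{14} = 9,  s_{15} = 15,  s_{16} = 2,  s_{17} = 11,  s_{18} = 3,  s_{19} = 5,  s_{20} = 16,  s_{21} = 19,  s_{22} = 1,  s_{23} = 17.
The sequence repeats with period 22.
So s_{624} = s_{1 + ((624-1) mod 22)} = s_8 = 18.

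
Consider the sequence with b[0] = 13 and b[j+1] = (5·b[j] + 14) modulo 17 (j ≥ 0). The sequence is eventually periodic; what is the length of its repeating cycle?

16

Computing terms: b[0] = 13,  b[1] = 11,  b[2] = 1,  b[3] = 2,  b[4] = 7,  b[5] = 15,  b[6] = 4,  b[7] = 0,  b[8] = 14,  b[9] = 16,  b[10] = 9,  b[11] = 8,  b[12] = 3,  b[13] = 12,  b[14] = 6,  b[15] = 10,  b[16] = 13.
The sequence repeats with period 16.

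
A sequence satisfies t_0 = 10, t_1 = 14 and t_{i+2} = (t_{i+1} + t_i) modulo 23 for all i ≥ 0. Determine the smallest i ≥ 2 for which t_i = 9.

7

Computing terms: t_0 = 10; t_1 = 14; t_2 = 1; t_3 = 15; t_4 = 16; t_5 = 8; t_6 = 1; t_7 = 9; t_8 = 10; t_9 = 19; t_{10} = 6; t_{11} = 2; t_{12} = 8; t_{13} = 10; t_{14} = 18; t_{15} = 5; t_{16} = 0; t_{17} = 5; t_{18} = 5; t_{19} = 10; t_{20} = 15; t_{21} = 2; t_{22} = 17; t_{23} = 19; t_{24} = 13; t_{25} = 9; t_{26} = 22; t_{27} = 8; t_{28} = 7; t_{29} = 15; t_{30} = 22; t_{31} = 14; t_{32} = 13; t_{33} = 4; t_{34} = 17; t_{35} = 21; t_{36} = 15; t_{37} = 13; t_{38} = 5; t_{39} = 18; t_{40} = 0; t_{41} = 18; t_{42} = 18; t_{43} = 13; t_{44} = 8; t_{45} = 21; t_{46} = 6; t_{47} = 4; t_{48} = 10; t_{49} = 14.
Since (t_{48}, t_{49}) = (t_0, t_1) = (10, 14) (two consecutive terms determine the rest), the sequence is periodic with period 48.
The value 9 first appears (with i ≥ 2) at t_7.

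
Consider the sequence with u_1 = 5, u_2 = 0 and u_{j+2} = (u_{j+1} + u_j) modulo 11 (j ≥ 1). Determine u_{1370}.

u_1 = 5; u_2 = 0; u_3 = 5; u_4 = 5; u_5 = 10; u_6 = 4; u_7 = 3; u_8 = 7; u_9 = 10; u_{10} = 6; u_{11} = 5; u_{12} = 0.
The sequence repeats with period 10.
So u_{1370} = u_{1 + ((1370-1) mod 10)} = u_{10} = 6.

6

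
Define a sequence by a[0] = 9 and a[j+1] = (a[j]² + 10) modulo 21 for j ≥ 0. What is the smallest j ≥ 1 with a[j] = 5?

We have a[0] = 9,  a[1] = 7,  a[2] = 17,  a[3] = 5,  a[4] = 14,  a[5] = 17.
Since a[5] = a[2] = 17, the sequence is eventually periodic: after a pre-period of length 2 it cycles with period 3.
The value 5 first appears (with j ≥ 1) at a[3].

3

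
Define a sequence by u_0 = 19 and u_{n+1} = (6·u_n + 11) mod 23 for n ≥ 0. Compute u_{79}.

2

We have u_0 = 19; u_1 = 10; u_2 = 2; u_3 = 0; u_4 = 11; u_5 = 8; u_6 = 13; u_7 = 20; u_8 = 16; u_9 = 15; u_{10} = 9; u_{11} = 19.
Since u_{11} = u_0 = 19, the sequence is periodic with period 11.
(79 - 0) mod 11 = 2, so u_{79} = u_2 = 2.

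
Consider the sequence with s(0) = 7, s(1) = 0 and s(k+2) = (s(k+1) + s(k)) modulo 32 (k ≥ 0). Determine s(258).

Computing terms: s(0) = 7; s(1) = 0; s(2) = 7; s(3) = 7; s(4) = 14; s(5) = 21; s(6) = 3; s(7) = 24; s(8) = 27; s(9) = 19; s(10) = 14; s(11) = 1; s(12) = 15; s(13) = 16; s(14) = 31; s(15) = 15; s(16) = 14; s(17) = 29; s(18) = 11; s(19) = 8; s(20) = 19; s(21) = 27; s(22) = 14; s(23) = 9; s(24) = 23; s(25) = 0; s(26) = 23; s(27) = 23; s(28) = 14; s(29) = 5; s(30) = 19; s(31) = 24; s(32) = 11; s(33) = 3; s(34) = 14; s(35) = 17; s(36) = 31; s(37) = 16; s(38) = 15; s(39) = 31; s(40) = 14; s(41) = 13; s(42) = 27; s(43) = 8; s(44) = 3; s(45) = 11; s(46) = 14; s(47) = 25; s(48) = 7; s(49) = 0.
The sequence repeats with period 48.
So s(258) = s(0 + ((258-0) mod 48)) = s(18) = 11.

11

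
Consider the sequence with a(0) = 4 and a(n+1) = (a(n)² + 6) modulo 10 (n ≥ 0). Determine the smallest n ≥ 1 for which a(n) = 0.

2

We have a(0) = 4; a(1) = 2; a(2) = 0; a(3) = 6; a(4) = 2.
Since a(4) = a(1) = 2, the sequence is eventually periodic: after a pre-period of length 1 it cycles with period 3.
The value 0 first appears (with n ≥ 1) at a(2).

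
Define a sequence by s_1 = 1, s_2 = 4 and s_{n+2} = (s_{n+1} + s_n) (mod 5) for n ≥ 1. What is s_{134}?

1

We have s_1 = 1,  s_2 = 4,  s_3 = 0,  s_4 = 4,  s_5 = 4,  s_6 = 3,  s_7 = 2,  s_8 = 0,  s_9 = 2,  s_{10} = 2,  s_{11} = 4,  s_{12} = 1,  s_{13} = 0,  s_{14} = 1,  s_{15} = 1,  s_{16} = 2,  s_{17} = 3,  s_{18} = 0,  s_{19} = 3,  s_{20} = 3,  s_{21} = 1,  s_{22} = 4.
Since (s_{21}, s_{22}) = (s_1, s_2) = (1, 4) (two consecutive terms determine the rest), the sequence is periodic with period 20.
(134 - 1) mod 20 = 13, so s_{134} = s_{14} = 1.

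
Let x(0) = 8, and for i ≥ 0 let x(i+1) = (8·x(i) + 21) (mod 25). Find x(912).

x(0) = 8, x(1) = 10, x(2) = 1, x(3) = 4, x(4) = 3, x(5) = 20, x(6) = 6, x(7) = 19, x(8) = 23, x(9) = 5, x(10) = 11, x(11) = 9, x(12) = 18, x(13) = 15, x(14) = 16, x(15) = 24, x(16) = 13, x(17) = 0, x(18) = 21, x(19) = 14, x(20) = 8.
The sequence repeats with period 20.
(912 - 0) mod 20 = 12, so x(912) = x(12) = 18.

18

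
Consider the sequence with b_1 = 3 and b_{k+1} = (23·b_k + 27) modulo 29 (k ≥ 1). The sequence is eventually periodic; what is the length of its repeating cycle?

7

Computing terms: b_1 = 3, b_2 = 9, b_3 = 2, b_4 = 15, b_5 = 24, b_6 = 28, b_7 = 4, b_8 = 3.
The sequence repeats with period 7.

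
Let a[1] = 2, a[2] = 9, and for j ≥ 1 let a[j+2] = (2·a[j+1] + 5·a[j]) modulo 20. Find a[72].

Listing terms: a[1] = 2, a[2] = 9, a[3] = 8, a[4] = 1, a[5] = 2, a[6] = 9.
Since (a[5], a[6]) = (a[1], a[2]) = (2, 9) (two consecutive terms determine the rest), the sequence is periodic with period 4.
So a[72] = a[1 + ((72-1) mod 4)] = a[4] = 1.

1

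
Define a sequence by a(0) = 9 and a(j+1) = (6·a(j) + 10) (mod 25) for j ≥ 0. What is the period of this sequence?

Computing terms: a(0) = 9,  a(1) = 14,  a(2) = 19,  a(3) = 24,  a(4) = 4,  a(5) = 9.
The sequence repeats with period 5.

5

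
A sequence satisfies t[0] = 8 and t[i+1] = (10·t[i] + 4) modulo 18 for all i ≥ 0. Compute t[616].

6

t[0] = 8, t[1] = 12, t[2] = 16, t[3] = 2, t[4] = 6, t[5] = 10, t[6] = 14, t[7] = 0, t[8] = 4, t[9] = 8.
The sequence repeats with period 9.
So t[616] = t[0 + ((616-0) mod 9)] = t[4] = 6.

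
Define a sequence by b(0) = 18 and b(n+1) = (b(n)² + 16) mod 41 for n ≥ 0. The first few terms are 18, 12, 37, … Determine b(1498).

b(0) = 18,  b(1) = 12,  b(2) = 37,  b(3) = 32,  b(4) = 15,  b(5) = 36,  b(6) = 0,  b(7) = 16,  b(8) = 26,  b(9) = 36.
Since b(9) = b(5) = 36, the sequence is eventually periodic: after a pre-period of length 5 it cycles with period 4.
For n ≥ 5, b(n) depends only on (n - 5) mod 4. (1498 - 5) mod 4 = 1, so b(1498) = b(6) = 0.

0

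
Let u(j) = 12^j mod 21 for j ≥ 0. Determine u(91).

Listing terms: u(0) = 1,  u(1) = 12,  u(2) = 18,  u(3) = 6,  u(4) = 9,  u(5) = 3,  u(6) = 15,  u(7) = 12.
Since u(7) = u(1) = 12, the sequence is eventually periodic: after a pre-period of length 1 it cycles with period 6.
For j ≥ 1, u(j) depends only on (j - 1) mod 6. (91 - 1) mod 6 = 0, so u(91) = u(1) = 12.

12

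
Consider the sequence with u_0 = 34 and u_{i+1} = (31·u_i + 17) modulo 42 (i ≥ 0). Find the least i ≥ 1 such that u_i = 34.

We have u_0 = 34; u_1 = 21; u_2 = 38; u_3 = 19; u_4 = 18; u_5 = 29; u_6 = 34.
The sequence repeats with period 6.
The value 34 next appears (with i ≥ 1) at u_6.

6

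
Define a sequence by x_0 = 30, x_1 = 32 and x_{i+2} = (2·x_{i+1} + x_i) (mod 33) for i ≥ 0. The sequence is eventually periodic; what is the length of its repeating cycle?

24

Computing terms: x_0 = 30, x_1 = 32, x_2 = 28, x_3 = 22, x_4 = 6, x_5 = 1, x_6 = 8, x_7 = 17, x_8 = 9, x_9 = 2, x_{10} = 13, x_{11} = 28, x_{12} = 3, x_{13} = 1, x_{14} = 5, x_{15} = 11, x_{16} = 27, x_{17} = 32, x_{18} = 25, x_{19} = 16, x_{20} = 24, x_{21} = 31, x_{22} = 20, x_{23} = 5, x_{24} = 30, x_{25} = 32.
Since (x_{24}, x_{25}) = (x_0, x_1) = (30, 32) (two consecutive terms determine the rest), the sequence is periodic with period 24.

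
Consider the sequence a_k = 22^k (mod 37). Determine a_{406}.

21

Listing terms: a_1 = 22, a_2 = 3, a_3 = 29, a_4 = 9, a_5 = 13, a_6 = 27, a_7 = 2, a_8 = 7, a_9 = 6, a_{10} = 21, a_{11} = 18, a_{12} = 26, a_{13} = 17, a_{14} = 4, a_{15} = 14, a_{16} = 12, a_{17} = 5, a_{18} = 36, a_{19} = 15, a_{20} = 34, a_{21} = 8, a_{22} = 28, a_{23} = 24, a_{24} = 10, a_{25} = 35, a_{26} = 30, a_{27} = 31, a_{28} = 16, a_{29} = 19, a_{30} = 11, a_{31} = 20, a_{32} = 33, a_{33} = 23, a_{34} = 25, a_{35} = 32, a_{36} = 1, a_{37} = 22.
The sequence repeats with period 36.
So a_{406} = a_{1 + ((406-1) mod 36)} = a_{10} = 21.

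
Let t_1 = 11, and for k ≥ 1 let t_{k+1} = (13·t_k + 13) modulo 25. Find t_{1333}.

11

t_1 = 11, t_2 = 6, t_3 = 16, t_4 = 21, t_5 = 11.
The sequence repeats with period 4.
(1333 - 1) mod 4 = 0, so t_{1333} = t_1 = 11.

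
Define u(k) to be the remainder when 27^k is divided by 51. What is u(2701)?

45

We have u(1) = 27,  u(2) = 15,  u(3) = 48,  u(4) = 21,  u(5) = 6,  u(6) = 9,  u(7) = 39,  u(8) = 33,  u(9) = 24,  u(10) = 36,  u(11) = 3,  u(12) = 30,  u(13) = 45,  u(14) = 42,  u(15) = 12,  u(16) = 18,  u(17) = 27.
Since u(17) = u(1) = 27, the sequence is periodic with period 16.
So u(2701) = u(1 + ((2701-1) mod 16)) = u(13) = 45.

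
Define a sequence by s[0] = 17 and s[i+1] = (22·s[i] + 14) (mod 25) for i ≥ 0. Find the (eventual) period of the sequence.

s[0] = 17; s[1] = 13; s[2] = 0; s[3] = 14; s[4] = 22; s[5] = 23; s[6] = 20; s[7] = 4; s[8] = 2; s[9] = 8; s[10] = 15; s[11] = 19; s[12] = 7; s[13] = 18; s[14] = 10; s[15] = 9; s[16] = 12; s[17] = 3; s[18] = 5; s[19] = 24; s[20] = 17.
Since s[20] = s[0] = 17, the sequence is periodic with period 20.

20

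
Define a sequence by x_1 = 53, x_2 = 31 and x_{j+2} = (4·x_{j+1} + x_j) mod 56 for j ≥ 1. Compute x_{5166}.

x_1 = 53; x_2 = 31; x_3 = 9; x_4 = 11; x_5 = 53; x_6 = 55; x_7 = 49; x_8 = 27; x_9 = 45; x_{10} = 39; x_{11} = 33; x_{12} = 3; x_{13} = 45; x_{14} = 15; x_{15} = 49; x_{16} = 43; x_{17} = 53; x_{18} = 31.
The sequence repeats with period 16.
So x_{5166} = x_{1 + ((5166-1) mod 16)} = x_{14} = 15.

15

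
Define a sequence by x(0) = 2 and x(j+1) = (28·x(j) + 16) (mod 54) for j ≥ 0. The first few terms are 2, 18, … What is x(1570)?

Listing terms: x(0) = 2; x(1) = 18; x(2) = 34; x(3) = 50; x(4) = 12; x(5) = 28; x(6) = 44; x(7) = 6; x(8) = 22; x(9) = 38; x(10) = 0; x(11) = 16; x(12) = 32; x(13) = 48; x(14) = 10; x(15) = 26; x(16) = 42; x(17) = 4; x(18) = 20; x(19) = 36; x(20) = 52; x(21) = 14; x(22) = 30; x(23) = 46; x(24) = 8; x(25) = 24; x(26) = 40; x(27) = 2.
The sequence repeats with period 27.
(1570 - 0) mod 27 = 4, so x(1570) = x(4) = 12.

12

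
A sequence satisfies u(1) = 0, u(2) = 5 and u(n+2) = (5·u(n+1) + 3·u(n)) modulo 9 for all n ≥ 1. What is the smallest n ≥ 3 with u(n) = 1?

5

We have u(1) = 0, u(2) = 5, u(3) = 7, u(4) = 5, u(5) = 1, u(6) = 2, u(7) = 4, u(8) = 8, u(9) = 7, u(10) = 5.
Since (u(9), u(10)) = (u(3), u(4)) = (7, 5) (two consecutive terms determine the rest), the sequence is eventually periodic: after a pre-period of length 2 it cycles with period 6.
The value 1 first appears (with n ≥ 3) at u(5).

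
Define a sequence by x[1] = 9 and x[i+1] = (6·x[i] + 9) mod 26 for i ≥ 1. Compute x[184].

Listing terms: x[1] = 9,  x[2] = 11,  x[3] = 23,  x[4] = 17,  x[5] = 7,  x[6] = 25,  x[7] = 3,  x[8] = 1,  x[9] = 15,  x[10] = 21,  x[11] = 5,  x[12] = 13,  x[13] = 9.
Since x[13] = x[1] = 9, the sequence is periodic with period 12.
So x[184] = x[1 + ((184-1) mod 12)] = x[4] = 17.

17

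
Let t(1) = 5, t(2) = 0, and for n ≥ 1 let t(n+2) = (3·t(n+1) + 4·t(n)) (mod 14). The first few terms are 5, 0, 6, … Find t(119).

8

Listing terms: t(1) = 5; t(2) = 0; t(3) = 6; t(4) = 4; t(5) = 8; t(6) = 12; t(7) = 12; t(8) = 0; t(9) = 6.
Since (t(8), t(9)) = (t(2), t(3)) = (0, 6) (two consecutive terms determine the rest), the sequence is eventually periodic: after a pre-period of length 1 it cycles with period 6.
For n ≥ 2, t(n) depends only on (n - 2) mod 6. (119 - 2) mod 6 = 3, so t(119) = t(5) = 8.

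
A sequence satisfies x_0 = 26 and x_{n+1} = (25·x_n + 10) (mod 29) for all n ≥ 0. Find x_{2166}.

We have x_0 = 26,  x_1 = 22,  x_2 = 9,  x_3 = 3,  x_4 = 27,  x_5 = 18,  x_6 = 25,  x_7 = 26.
The sequence repeats with period 7.
(2166 - 0) mod 7 = 3, so x_{2166} = x_3 = 3.

3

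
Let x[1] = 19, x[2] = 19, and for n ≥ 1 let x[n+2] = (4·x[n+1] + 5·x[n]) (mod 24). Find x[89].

11

x[1] = 19; x[2] = 19; x[3] = 3; x[4] = 11; x[5] = 11; x[6] = 3; x[7] = 19; x[8] = 19.
Since (x[7], x[8]) = (x[1], x[2]) = (19, 19) (two consecutive terms determine the rest), the sequence is periodic with period 6.
So x[89] = x[1 + ((89-1) mod 6)] = x[5] = 11.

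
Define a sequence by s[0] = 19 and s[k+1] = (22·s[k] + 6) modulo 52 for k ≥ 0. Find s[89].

26

We have s[0] = 19, s[1] = 8, s[2] = 26, s[3] = 6, s[4] = 34, s[5] = 26.
Since s[5] = s[2] = 26, the sequence is eventually periodic: after a pre-period of length 2 it cycles with period 3.
For k ≥ 2, s[k] depends only on (k - 2) mod 3. (89 - 2) mod 3 = 0, so s[89] = s[2] = 26.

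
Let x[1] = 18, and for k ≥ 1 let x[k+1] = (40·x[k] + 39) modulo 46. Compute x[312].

Listing terms: x[1] = 18, x[2] = 23, x[3] = 39, x[4] = 35, x[5] = 13, x[6] = 7, x[7] = 43, x[8] = 11, x[9] = 19, x[10] = 17, x[11] = 29, x[12] = 3, x[13] = 21, x[14] = 5, x[15] = 9, x[16] = 31, x[17] = 37, x[18] = 1, x[19] = 33, x[20] = 25, x[21] = 27, x[22] = 15, x[23] = 41, x[24] = 23.
Since x[24] = x[2] = 23, the sequence is eventually periodic: after a pre-period of length 1 it cycles with period 22.
For k ≥ 2, x[k] depends only on (k - 2) mod 22. (312 - 2) mod 22 = 2, so x[312] = x[4] = 35.

35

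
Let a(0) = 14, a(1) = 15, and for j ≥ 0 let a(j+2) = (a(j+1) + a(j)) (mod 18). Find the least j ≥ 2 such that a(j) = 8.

3

Listing terms: a(0) = 14, a(1) = 15, a(2) = 11, a(3) = 8, a(4) = 1, a(5) = 9, a(6) = 10, a(7) = 1, a(8) = 11, a(9) = 12, a(10) = 5, a(11) = 17, a(12) = 4, a(13) = 3, a(14) = 7, a(15) = 10, a(16) = 17, a(17) = 9, a(18) = 8, a(19) = 17, a(20) = 7, a(21) = 6, a(22) = 13, a(23) = 1, a(24) = 14, a(25) = 15.
The sequence repeats with period 24.
The value 8 first appears (with j ≥ 2) at a(3).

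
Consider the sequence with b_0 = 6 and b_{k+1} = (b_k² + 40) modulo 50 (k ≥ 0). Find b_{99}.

We have b_0 = 6; b_1 = 26; b_2 = 16; b_3 = 46; b_4 = 6.
The sequence repeats with period 4.
(99 - 0) mod 4 = 3, so b_{99} = b_3 = 46.

46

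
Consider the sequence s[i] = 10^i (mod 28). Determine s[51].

Computing terms: s[1] = 10; s[2] = 16; s[3] = 20; s[4] = 4; s[5] = 12; s[6] = 8; s[7] = 24; s[8] = 16.
Since s[8] = s[2] = 16, the sequence is eventually periodic: after a pre-period of length 1 it cycles with period 6.
For i ≥ 2, s[i] depends only on (i - 2) mod 6. (51 - 2) mod 6 = 1, so s[51] = s[3] = 20.

20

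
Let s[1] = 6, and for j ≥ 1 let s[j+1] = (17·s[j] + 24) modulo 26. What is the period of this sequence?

Computing terms: s[1] = 6,  s[2] = 22,  s[3] = 8,  s[4] = 4,  s[5] = 14,  s[6] = 2,  s[7] = 6.
The sequence repeats with period 6.

6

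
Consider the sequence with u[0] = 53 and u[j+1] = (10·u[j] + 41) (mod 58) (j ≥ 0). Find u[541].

39

We have u[0] = 53,  u[1] = 49,  u[2] = 9,  u[3] = 15,  u[4] = 17,  u[5] = 37,  u[6] = 5,  u[7] = 33,  u[8] = 23,  u[9] = 39,  u[10] = 25,  u[11] = 1,  u[12] = 51,  u[13] = 29,  u[14] = 41,  u[15] = 45,  u[16] = 27,  u[17] = 21,  u[18] = 19,  u[19] = 57,  u[20] = 31,  u[21] = 3,  u[22] = 13,  u[23] = 55,  u[24] = 11,  u[25] = 35,  u[26] = 43,  u[27] = 7,  u[28] = 53.
The sequence repeats with period 28.
(541 - 0) mod 28 = 9, so u[541] = u[9] = 39.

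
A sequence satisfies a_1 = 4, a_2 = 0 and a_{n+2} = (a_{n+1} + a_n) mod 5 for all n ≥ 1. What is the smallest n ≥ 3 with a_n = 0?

Listing terms: a_1 = 4, a_2 = 0, a_3 = 4, a_4 = 4, a_5 = 3, a_6 = 2, a_7 = 0, a_8 = 2, a_9 = 2, a_{10} = 4, a_{11} = 1, a_{12} = 0, a_{13} = 1, a_{14} = 1, a_{15} = 2, a_{16} = 3, a_{17} = 0, a_{18} = 3, a_{19} = 3, a_{20} = 1, a_{21} = 4, a_{22} = 0.
Since (a_{21}, a_{22}) = (a_1, a_2) = (4, 0) (two consecutive terms determine the rest), the sequence is periodic with period 20.
The value 0 first appears (with n ≥ 3) at a_7.

7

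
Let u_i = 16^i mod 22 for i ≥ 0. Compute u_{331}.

We have u_0 = 1,  u_1 = 16,  u_2 = 14,  u_3 = 4,  u_4 = 20,  u_5 = 12,  u_6 = 16.
Since u_6 = u_1 = 16, the sequence is eventually periodic: after a pre-period of length 1 it cycles with period 5.
For i ≥ 1, u_i depends only on (i - 1) mod 5. (331 - 1) mod 5 = 0, so u_{331} = u_1 = 16.

16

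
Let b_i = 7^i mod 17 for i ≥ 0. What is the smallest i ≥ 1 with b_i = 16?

We have b_0 = 1,  b_1 = 7,  b_2 = 15,  b_3 = 3,  b_4 = 4,  b_5 = 11,  b_6 = 9,  b_7 = 12,  b_8 = 16,  b_9 = 10,  b_{10} = 2,  b_{11} = 14,  b_{12} = 13,  b_{13} = 6,  b_{14} = 8,  b_{15} = 5,  b_{16} = 1.
The sequence repeats with period 16.
The value 16 first appears (with i ≥ 1) at b_8.

8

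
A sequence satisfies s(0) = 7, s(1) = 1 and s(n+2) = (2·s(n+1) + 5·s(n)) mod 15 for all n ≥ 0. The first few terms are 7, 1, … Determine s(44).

Listing terms: s(0) = 7; s(1) = 1; s(2) = 7; s(3) = 4; s(4) = 13; s(5) = 1; s(6) = 7.
Since (s(5), s(6)) = (s(1), s(2)) = (1, 7) (two consecutive terms determine the rest), the sequence is eventually periodic: after a pre-period of length 1 it cycles with period 4.
For n ≥ 1, s(n) depends only on (n - 1) mod 4. (44 - 1) mod 4 = 3, so s(44) = s(4) = 13.

13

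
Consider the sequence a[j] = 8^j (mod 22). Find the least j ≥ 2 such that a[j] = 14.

6

We have a[1] = 8, a[2] = 20, a[3] = 6, a[4] = 4, a[5] = 10, a[6] = 14, a[7] = 2, a[8] = 16, a[9] = 18, a[10] = 12, a[11] = 8.
The sequence repeats with period 10.
The value 14 first appears (with j ≥ 2) at a[6].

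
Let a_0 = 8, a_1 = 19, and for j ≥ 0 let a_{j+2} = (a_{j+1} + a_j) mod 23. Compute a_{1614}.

We have a_0 = 8, a_1 = 19, a_2 = 4, a_3 = 0, a_4 = 4, a_5 = 4, a_6 = 8, a_7 = 12, a_8 = 20, a_9 = 9, a_{10} = 6, a_{11} = 15, a_{12} = 21, a_{13} = 13, a_{14} = 11, a_{15} = 1, a_{16} = 12, a_{17} = 13, a_{18} = 2, a_{19} = 15, a_{20} = 17, a_{21} = 9, a_{22} = 3, a_{23} = 12, a_{24} = 15, a_{25} = 4, a_{26} = 19, a_{27} = 0, a_{28} = 19, a_{29} = 19, a_{30} = 15, a_{31} = 11, a_{32} = 3, a_{33} = 14, a_{34} = 17, a_{35} = 8, a_{36} = 2, a_{37} = 10, a_{38} = 12, a_{39} = 22, a_{40} = 11, a_{41} = 10, a_{42} = 21, a_{43} = 8, a_{44} = 6, a_{45} = 14, a_{46} = 20, a_{47} = 11, a_{48} = 8, a_{49} = 19.
The sequence repeats with period 48.
So a_{1614} = a_{0 + ((1614-0) mod 48)} = a_{30} = 15.

15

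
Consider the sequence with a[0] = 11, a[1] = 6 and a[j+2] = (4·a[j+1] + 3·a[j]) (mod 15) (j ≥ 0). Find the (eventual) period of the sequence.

24

a[0] = 11, a[1] = 6, a[2] = 12, a[3] = 6, a[4] = 0, a[5] = 3, a[6] = 12, a[7] = 12, a[8] = 9, a[9] = 12, a[10] = 0, a[11] = 6, a[12] = 9, a[13] = 9, a[14] = 3, a[15] = 9, a[16] = 0, a[17] = 12, a[18] = 3, a[19] = 3, a[20] = 6, a[21] = 3, a[22] = 0, a[23] = 9, a[24] = 6, a[25] = 6, a[26] = 12.
Since (a[25], a[26]) = (a[1], a[2]) = (6, 12) (two consecutive terms determine the rest), the sequence is eventually periodic: after a pre-period of length 1 it cycles with period 24.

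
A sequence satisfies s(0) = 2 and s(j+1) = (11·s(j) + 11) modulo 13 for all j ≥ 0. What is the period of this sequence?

s(0) = 2,  s(1) = 7,  s(2) = 10,  s(3) = 4,  s(4) = 3,  s(5) = 5,  s(6) = 1,  s(7) = 9,  s(8) = 6,  s(9) = 12,  s(10) = 0,  s(11) = 11,  s(12) = 2.
Since s(12) = s(0) = 2, the sequence is periodic with period 12.

12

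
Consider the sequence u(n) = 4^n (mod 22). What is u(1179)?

Computing terms: u(0) = 1; u(1) = 4; u(2) = 16; u(3) = 20; u(4) = 14; u(5) = 12; u(6) = 4.
Since u(6) = u(1) = 4, the sequence is eventually periodic: after a pre-period of length 1 it cycles with period 5.
For n ≥ 1, u(n) depends only on (n - 1) mod 5. (1179 - 1) mod 5 = 3, so u(1179) = u(4) = 14.

14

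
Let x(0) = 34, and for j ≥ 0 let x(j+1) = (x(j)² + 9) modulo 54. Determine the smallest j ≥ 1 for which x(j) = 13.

x(0) = 34, x(1) = 31, x(2) = 52, x(3) = 13, x(4) = 16, x(5) = 49, x(6) = 34.
The sequence repeats with period 6.
The value 13 first appears (with j ≥ 1) at x(3).

3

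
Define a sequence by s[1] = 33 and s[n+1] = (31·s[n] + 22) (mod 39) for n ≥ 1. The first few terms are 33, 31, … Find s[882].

5

Listing terms: s[1] = 33,  s[2] = 31,  s[3] = 8,  s[4] = 36,  s[5] = 7,  s[6] = 5,  s[7] = 21,  s[8] = 10,  s[9] = 20,  s[10] = 18,  s[11] = 34,  s[12] = 23,  s[13] = 33.
Since s[13] = s[1] = 33, the sequence is periodic with period 12.
(882 - 1) mod 12 = 5, so s[882] = s[6] = 5.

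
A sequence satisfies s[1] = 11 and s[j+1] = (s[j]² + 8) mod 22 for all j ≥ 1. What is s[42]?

17

Computing terms: s[1] = 11,  s[2] = 19,  s[3] = 17,  s[4] = 11.
Since s[4] = s[1] = 11, the sequence is periodic with period 3.
So s[42] = s[1 + ((42-1) mod 3)] = s[3] = 17.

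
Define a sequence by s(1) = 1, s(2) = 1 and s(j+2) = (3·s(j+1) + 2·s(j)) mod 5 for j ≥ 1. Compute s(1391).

We have s(1) = 1; s(2) = 1; s(3) = 0; s(4) = 2; s(5) = 1; s(6) = 2; s(7) = 3; s(8) = 3; s(9) = 0; s(10) = 1; s(11) = 3; s(12) = 1; s(13) = 4; s(14) = 4; s(15) = 0; s(16) = 3; s(17) = 4; s(18) = 3; s(19) = 2; s(20) = 2; s(21) = 0; s(22) = 4; s(23) = 2; s(24) = 4; s(25) = 1; s(26) = 1.
The sequence repeats with period 24.
So s(1391) = s(1 + ((1391-1) mod 24)) = s(23) = 2.

2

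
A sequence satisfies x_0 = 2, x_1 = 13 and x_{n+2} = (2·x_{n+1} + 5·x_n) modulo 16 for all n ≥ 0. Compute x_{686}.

We have x_0 = 2; x_1 = 13; x_2 = 4; x_3 = 9; x_4 = 6; x_5 = 9; x_6 = 0; x_7 = 13; x_8 = 10; x_9 = 5; x_{10} = 12; x_{11} = 1; x_{12} = 14; x_{13} = 1; x_{14} = 8; x_{15} = 5; x_{16} = 2; x_{17} = 13.
The sequence repeats with period 16.
(686 - 0) mod 16 = 14, so x_{686} = x_{14} = 8.

8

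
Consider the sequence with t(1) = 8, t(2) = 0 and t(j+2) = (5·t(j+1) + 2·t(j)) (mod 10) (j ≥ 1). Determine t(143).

t(1) = 8; t(2) = 0; t(3) = 6; t(4) = 0; t(5) = 2; t(6) = 0; t(7) = 4; t(8) = 0; t(9) = 8; t(10) = 0.
Since (t(9), t(10)) = (t(1), t(2)) = (8, 0) (two consecutive terms determine the rest), the sequence is periodic with period 8.
So t(143) = t(1 + ((143-1) mod 8)) = t(7) = 4.

4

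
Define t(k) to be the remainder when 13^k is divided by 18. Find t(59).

Computing terms: t(0) = 1; t(1) = 13; t(2) = 7; t(3) = 1.
Since t(3) = t(0) = 1, the sequence is periodic with period 3.
(59 - 0) mod 3 = 2, so t(59) = t(2) = 7.

7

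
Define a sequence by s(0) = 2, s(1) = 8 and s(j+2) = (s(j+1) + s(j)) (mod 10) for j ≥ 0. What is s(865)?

We have s(0) = 2,  s(1) = 8,  s(2) = 0,  s(3) = 8,  s(4) = 8,  s(5) = 6,  s(6) = 4,  s(7) = 0,  s(8) = 4,  s(9) = 4,  s(10) = 8,  s(11) = 2,  s(12) = 0,  s(13) = 2,  s(14) = 2,  s(15) = 4,  s(16) = 6,  s(17) = 0,  s(18) = 6,  s(19) = 6,  s(20) = 2,  s(21) = 8.
The sequence repeats with period 20.
(865 - 0) mod 20 = 5, so s(865) = s(5) = 6.

6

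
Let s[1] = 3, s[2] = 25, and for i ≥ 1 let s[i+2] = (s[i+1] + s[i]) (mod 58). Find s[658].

We have s[1] = 3; s[2] = 25; s[3] = 28; s[4] = 53; s[5] = 23; s[6] = 18; s[7] = 41; s[8] = 1; s[9] = 42; s[10] = 43; s[11] = 27; s[12] = 12; s[13] = 39; s[14] = 51; s[15] = 32; s[16] = 25; s[17] = 57; s[18] = 24; s[19] = 23; s[20] = 47; s[21] = 12; s[22] = 1; s[23] = 13; s[24] = 14; s[25] = 27; s[26] = 41; s[27] = 10; s[28] = 51; s[29] = 3; s[30] = 54; s[31] = 57; s[32] = 53; s[33] = 52; s[34] = 47; s[35] = 41; s[36] = 30; s[37] = 13; s[38] = 43; s[39] = 56; s[40] = 41; s[41] = 39; s[42] = 22; s[43] = 3; s[44] = 25.
Since (s[43], s[44]) = (s[1], s[2]) = (3, 25) (two consecutive terms determine the rest), the sequence is periodic with period 42.
So s[658] = s[1 + ((658-1) mod 42)] = s[28] = 51.

51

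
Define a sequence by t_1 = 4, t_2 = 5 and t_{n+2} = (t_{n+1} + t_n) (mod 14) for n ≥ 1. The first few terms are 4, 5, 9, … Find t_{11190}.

9

t_1 = 4, t_2 = 5, t_3 = 9, t_4 = 0, t_5 = 9, t_6 = 9, t_7 = 4, t_8 = 13, t_9 = 3, t_{10} = 2, t_{11} = 5, t_{12} = 7, t_{13} = 12, t_{14} = 5, t_{15} = 3, t_{16} = 8, t_{17} = 11, t_{18} = 5, t_{19} = 2, t_{20} = 7, t_{21} = 9, t_{22} = 2, t_{23} = 11, t_{24} = 13, t_{25} = 10, t_{26} = 9, t_{27} = 5, t_{28} = 0, t_{29} = 5, t_{30} = 5, t_{31} = 10, t_{32} = 1, t_{33} = 11, t_{34} = 12, t_{35} = 9, t_{36} = 7, t_{37} = 2, t_{38} = 9, t_{39} = 11, t_{40} = 6, t_{41} = 3, t_{42} = 9, t_{43} = 12, t_{44} = 7, t_{45} = 5, t_{46} = 12, t_{47} = 3, t_{48} = 1, t_{49} = 4, t_{50} = 5.
The sequence repeats with period 48.
So t_{11190} = t_{1 + ((11190-1) mod 48)} = t_6 = 9.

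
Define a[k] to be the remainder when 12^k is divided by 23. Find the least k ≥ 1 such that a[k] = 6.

2

a[0] = 1, a[1] = 12, a[2] = 6, a[3] = 3, a[4] = 13, a[5] = 18, a[6] = 9, a[7] = 16, a[8] = 8, a[9] = 4, a[10] = 2, a[11] = 1.
Since a[11] = a[0] = 1, the sequence is periodic with period 11.
The value 6 first appears (with k ≥ 1) at a[2].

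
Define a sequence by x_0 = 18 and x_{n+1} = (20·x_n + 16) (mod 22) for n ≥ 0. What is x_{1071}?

Listing terms: x_0 = 18; x_1 = 2; x_2 = 12; x_3 = 14; x_4 = 10; x_5 = 18.
The sequence repeats with period 5.
(1071 - 0) mod 5 = 1, so x_{1071} = x_1 = 2.

2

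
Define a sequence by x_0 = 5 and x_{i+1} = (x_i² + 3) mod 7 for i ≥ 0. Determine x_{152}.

3

x_0 = 5; x_1 = 0; x_2 = 3; x_3 = 5.
Since x_3 = x_0 = 5, the sequence is periodic with period 3.
(152 - 0) mod 3 = 2, so x_{152} = x_2 = 3.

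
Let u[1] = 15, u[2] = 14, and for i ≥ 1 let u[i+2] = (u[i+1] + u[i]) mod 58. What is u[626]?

u[1] = 15,  u[2] = 14,  u[3] = 29,  u[4] = 43,  u[5] = 14,  u[6] = 57,  u[7] = 13,  u[8] = 12,  u[9] = 25,  u[10] = 37,  u[11] = 4,  u[12] = 41,  u[13] = 45,  u[14] = 28,  u[15] = 15,  u[16] = 43,  u[17] = 0,  u[18] = 43,  u[19] = 43,  u[20] = 28,  u[21] = 13,  u[22] = 41,  u[23] = 54,  u[24] = 37,  u[25] = 33,  u[26] = 12,  u[27] = 45,  u[28] = 57,  u[29] = 44,  u[30] = 43,  u[31] = 29,  u[32] = 14,  u[33] = 43,  u[34] = 57,  u[35] = 42,  u[36] = 41,  u[37] = 25,  u[38] = 8,  u[39] = 33,  u[40] = 41,  u[41] = 16,  u[42] = 57,  u[43] = 15,  u[44] = 14.
The sequence repeats with period 42.
So u[626] = u[1 + ((626-1) mod 42)] = u[38] = 8.

8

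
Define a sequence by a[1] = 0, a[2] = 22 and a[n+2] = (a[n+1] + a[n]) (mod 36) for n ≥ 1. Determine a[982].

8

a[1] = 0, a[2] = 22, a[3] = 22, a[4] = 8, a[5] = 30, a[6] = 2, a[7] = 32, a[8] = 34, a[9] = 30, a[10] = 28, a[11] = 22, a[12] = 14, a[13] = 0, a[14] = 14, a[15] = 14, a[16] = 28, a[17] = 6, a[18] = 34, a[19] = 4, a[20] = 2, a[21] = 6, a[22] = 8, a[23] = 14, a[24] = 22, a[25] = 0, a[26] = 22.
Since (a[25], a[26]) = (a[1], a[2]) = (0, 22) (two consecutive terms determine the rest), the sequence is periodic with period 24.
So a[982] = a[1 + ((982-1) mod 24)] = a[22] = 8.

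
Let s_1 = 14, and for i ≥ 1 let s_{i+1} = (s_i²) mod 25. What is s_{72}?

Computing terms: s_1 = 14; s_2 = 21; s_3 = 16; s_4 = 6; s_5 = 11; s_6 = 21.
Since s_6 = s_2 = 21, the sequence is eventually periodic: after a pre-period of length 1 it cycles with period 4.
For i ≥ 2, s_i depends only on (i - 2) mod 4. (72 - 2) mod 4 = 2, so s_{72} = s_4 = 6.

6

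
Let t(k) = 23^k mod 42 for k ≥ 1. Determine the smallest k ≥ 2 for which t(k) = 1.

6

Computing terms: t(1) = 23, t(2) = 25, t(3) = 29, t(4) = 37, t(5) = 11, t(6) = 1, t(7) = 23.
Since t(7) = t(1) = 23, the sequence is periodic with period 6.
The value 1 first appears (with k ≥ 2) at t(6).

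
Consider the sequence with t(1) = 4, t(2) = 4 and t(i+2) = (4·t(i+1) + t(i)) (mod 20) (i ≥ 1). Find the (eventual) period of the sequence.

We have t(1) = 4, t(2) = 4, t(3) = 0, t(4) = 4, t(5) = 16, t(6) = 8, t(7) = 8, t(8) = 0, t(9) = 8, t(10) = 12, t(11) = 16, t(12) = 16, t(13) = 0, t(14) = 16, t(15) = 4, t(16) = 12, t(17) = 12, t(18) = 0, t(19) = 12, t(20) = 8, t(21) = 4, t(22) = 4.
Since (t(21), t(22)) = (t(1), t(2)) = (4, 4) (two consecutive terms determine the rest), the sequence is periodic with period 20.

20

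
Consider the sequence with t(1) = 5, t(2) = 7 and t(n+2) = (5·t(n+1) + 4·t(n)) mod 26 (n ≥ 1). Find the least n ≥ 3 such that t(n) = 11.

We have t(1) = 5, t(2) = 7, t(3) = 3, t(4) = 17, t(5) = 19, t(6) = 7, t(7) = 7, t(8) = 11, t(9) = 5, t(10) = 17, t(11) = 1, t(12) = 21, t(13) = 5, t(14) = 5, t(15) = 19, t(16) = 11, t(17) = 1, t(18) = 23, t(19) = 15, t(20) = 11, t(21) = 11, t(22) = 21, t(23) = 19, t(24) = 23, t(25) = 9, t(26) = 7, t(27) = 19, t(28) = 19, t(29) = 15, t(30) = 21, t(31) = 9, t(32) = 25, t(33) = 5, t(34) = 21, t(35) = 21, t(36) = 7, t(37) = 15, t(38) = 25, t(39) = 3, t(40) = 11, t(41) = 15, t(42) = 15, t(43) = 5, t(44) = 7.
The sequence repeats with period 42.
The value 11 first appears (with n ≥ 3) at t(8).

8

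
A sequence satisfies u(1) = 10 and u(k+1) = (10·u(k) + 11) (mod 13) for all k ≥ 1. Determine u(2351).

5

We have u(1) = 10,  u(2) = 7,  u(3) = 3,  u(4) = 2,  u(5) = 5,  u(6) = 9,  u(7) = 10.
Since u(7) = u(1) = 10, the sequence is periodic with period 6.
(2351 - 1) mod 6 = 4, so u(2351) = u(5) = 5.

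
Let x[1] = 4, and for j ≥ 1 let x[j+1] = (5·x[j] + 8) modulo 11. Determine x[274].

Listing terms: x[1] = 4; x[2] = 6; x[3] = 5; x[4] = 0; x[5] = 8; x[6] = 4.
The sequence repeats with period 5.
So x[274] = x[1 + ((274-1) mod 5)] = x[4] = 0.

0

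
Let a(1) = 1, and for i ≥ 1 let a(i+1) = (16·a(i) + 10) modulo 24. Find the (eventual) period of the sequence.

3

a(1) = 1,  a(2) = 2,  a(3) = 18,  a(4) = 10,  a(5) = 2.
Since a(5) = a(2) = 2, the sequence is eventually periodic: after a pre-period of length 1 it cycles with period 3.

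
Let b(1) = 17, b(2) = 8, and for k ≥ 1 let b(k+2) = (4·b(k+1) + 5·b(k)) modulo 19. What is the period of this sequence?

18

We have b(1) = 17; b(2) = 8; b(3) = 3; b(4) = 14; b(5) = 14; b(6) = 12; b(7) = 4; b(8) = 0; b(9) = 1; b(10) = 4; b(11) = 2; b(12) = 9; b(13) = 8; b(14) = 1; b(15) = 6; b(16) = 10; b(17) = 13; b(18) = 7; b(19) = 17; b(20) = 8.
The sequence repeats with period 18.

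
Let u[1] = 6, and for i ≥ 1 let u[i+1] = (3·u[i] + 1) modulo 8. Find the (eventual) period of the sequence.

4

Computing terms: u[1] = 6, u[2] = 3, u[3] = 2, u[4] = 7, u[5] = 6.
Since u[5] = u[1] = 6, the sequence is periodic with period 4.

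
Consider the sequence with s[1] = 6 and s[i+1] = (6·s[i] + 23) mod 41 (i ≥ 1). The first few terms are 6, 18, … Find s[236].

21

Computing terms: s[1] = 6, s[2] = 18, s[3] = 8, s[4] = 30, s[5] = 39, s[6] = 11, s[7] = 7, s[8] = 24, s[9] = 3, s[10] = 0, s[11] = 23, s[12] = 38, s[13] = 5, s[14] = 12, s[15] = 13, s[16] = 19, s[17] = 14, s[18] = 25, s[19] = 9, s[20] = 36, s[21] = 34, s[22] = 22, s[23] = 32, s[24] = 10, s[25] = 1, s[26] = 29, s[27] = 33, s[28] = 16, s[29] = 37, s[30] = 40, s[31] = 17, s[32] = 2, s[33] = 35, s[34] = 28, s[35] = 27, s[36] = 21, s[37] = 26, s[38] = 15, s[39] = 31, s[40] = 4, s[41] = 6.
Since s[41] = s[1] = 6, the sequence is periodic with period 40.
(236 - 1) mod 40 = 35, so s[236] = s[36] = 21.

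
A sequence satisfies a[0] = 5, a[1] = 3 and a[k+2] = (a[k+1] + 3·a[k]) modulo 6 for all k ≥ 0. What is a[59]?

0

We have a[0] = 5, a[1] = 3, a[2] = 0, a[3] = 3, a[4] = 3, a[5] = 0.
Since (a[4], a[5]) = (a[1], a[2]) = (3, 0) (two consecutive terms determine the rest), the sequence is eventually periodic: after a pre-period of length 1 it cycles with period 3.
For k ≥ 1, a[k] depends only on (k - 1) mod 3. (59 - 1) mod 3 = 1, so a[59] = a[2] = 0.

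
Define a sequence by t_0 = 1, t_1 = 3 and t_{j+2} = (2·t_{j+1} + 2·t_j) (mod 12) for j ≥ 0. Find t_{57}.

t_0 = 1, t_1 = 3, t_2 = 8, t_3 = 10, t_4 = 0, t_5 = 8, t_6 = 4, t_7 = 0, t_8 = 8.
Since (t_7, t_8) = (t_4, t_5) = (0, 8) (two consecutive terms determine the rest), the sequence is eventually periodic: after a pre-period of length 4 it cycles with period 3.
For j ≥ 4, t_j depends only on (j - 4) mod 3. (57 - 4) mod 3 = 2, so t_{57} = t_6 = 4.

4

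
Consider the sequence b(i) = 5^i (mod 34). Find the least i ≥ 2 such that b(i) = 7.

15

We have b(1) = 5; b(2) = 25; b(3) = 23; b(4) = 13; b(5) = 31; b(6) = 19; b(7) = 27; b(8) = 33; b(9) = 29; b(10) = 9; b(11) = 11; b(12) = 21; b(13) = 3; b(14) = 15; b(15) = 7; b(16) = 1; b(17) = 5.
The sequence repeats with period 16.
The value 7 first appears (with i ≥ 2) at b(15).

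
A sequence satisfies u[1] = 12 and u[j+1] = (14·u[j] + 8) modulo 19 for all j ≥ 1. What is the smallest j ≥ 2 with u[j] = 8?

Listing terms: u[1] = 12; u[2] = 5; u[3] = 2; u[4] = 17; u[5] = 18; u[6] = 13; u[7] = 0; u[8] = 8; u[9] = 6; u[10] = 16; u[11] = 4; u[12] = 7; u[13] = 11; u[14] = 10; u[15] = 15; u[16] = 9; u[17] = 1; u[18] = 3; u[19] = 12.
Since u[19] = u[1] = 12, the sequence is periodic with period 18.
The value 8 first appears (with j ≥ 2) at u[8].

8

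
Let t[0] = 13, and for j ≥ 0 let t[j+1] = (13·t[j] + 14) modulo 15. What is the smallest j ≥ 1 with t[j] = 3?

1

Computing terms: t[0] = 13, t[1] = 3, t[2] = 8, t[3] = 13.
Since t[3] = t[0] = 13, the sequence is periodic with period 3.
The value 3 first appears (with j ≥ 1) at t[1].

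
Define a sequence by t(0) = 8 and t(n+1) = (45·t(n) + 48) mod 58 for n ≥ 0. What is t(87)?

52

t(0) = 8,  t(1) = 2,  t(2) = 22,  t(3) = 52,  t(4) = 10,  t(5) = 34,  t(6) = 12,  t(7) = 8.
The sequence repeats with period 7.
(87 - 0) mod 7 = 3, so t(87) = t(3) = 52.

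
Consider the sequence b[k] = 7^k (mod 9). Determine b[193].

b[1] = 7, b[2] = 4, b[3] = 1, b[4] = 7.
Since b[4] = b[1] = 7, the sequence is periodic with period 3.
So b[193] = b[1 + ((193-1) mod 3)] = b[1] = 7.

7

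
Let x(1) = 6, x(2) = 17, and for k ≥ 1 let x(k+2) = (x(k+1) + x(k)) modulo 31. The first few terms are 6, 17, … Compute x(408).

Computing terms: x(1) = 6,  x(2) = 17,  x(3) = 23,  x(4) = 9,  x(5) = 1,  x(6) = 10,  x(7) = 11,  x(8) = 21,  x(9) = 1,  x(10) = 22,  x(11) = 23,  x(12) = 14,  x(13) = 6,  x(14) = 20,  x(15) = 26,  x(16) = 15,  x(17) = 10,  x(18) = 25,  x(19) = 4,  x(20) = 29,  x(21) = 2,  x(22) = 0,  x(23) = 2,  x(24) = 2,  x(25) = 4,  x(26) = 6,  x(27) = 10,  x(28) = 16,  x(29) = 26,  x(30) = 11,  x(31) = 6,  x(32) = 17.
The sequence repeats with period 30.
(408 - 1) mod 30 = 17, so x(408) = x(18) = 25.

25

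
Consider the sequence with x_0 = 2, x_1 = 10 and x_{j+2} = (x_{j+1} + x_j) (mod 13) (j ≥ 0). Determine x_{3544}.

Listing terms: x_0 = 2, x_1 = 10, x_2 = 12, x_3 = 9, x_4 = 8, x_5 = 4, x_6 = 12, x_7 = 3, x_8 = 2, x_9 = 5, x_{10} = 7, x_{11} = 12, x_{12} = 6, x_{13} = 5, x_{14} = 11, x_{15} = 3, x_{16} = 1, x_{17} = 4, x_{18} = 5, x_{19} = 9, x_{20} = 1, x_{21} = 10, x_{22} = 11, x_{23} = 8, x_{24} = 6, x_{25} = 1, x_{26} = 7, x_{27} = 8, x_{28} = 2, x_{29} = 10.
Since (x_{28}, x_{29}) = (x_0, x_1) = (2, 10) (two consecutive terms determine the rest), the sequence is periodic with period 28.
(3544 - 0) mod 28 = 16, so x_{3544} = x_{16} = 1.

1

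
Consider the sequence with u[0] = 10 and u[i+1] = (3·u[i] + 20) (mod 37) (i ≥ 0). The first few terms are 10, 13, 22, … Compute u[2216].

Listing terms: u[0] = 10,  u[1] = 13,  u[2] = 22,  u[3] = 12,  u[4] = 19,  u[5] = 3,  u[6] = 29,  u[7] = 33,  u[8] = 8,  u[9] = 7,  u[10] = 4,  u[11] = 32,  u[12] = 5,  u[13] = 35,  u[14] = 14,  u[15] = 25,  u[16] = 21,  u[17] = 9,  u[18] = 10.
The sequence repeats with period 18.
So u[2216] = u[0 + ((2216-0) mod 18)] = u[2] = 22.

22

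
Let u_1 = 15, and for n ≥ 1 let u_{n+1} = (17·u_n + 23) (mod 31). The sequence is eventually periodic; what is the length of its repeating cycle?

30

Listing terms: u_1 = 15; u_2 = 30; u_3 = 6; u_4 = 1; u_5 = 9; u_6 = 21; u_7 = 8; u_8 = 4; u_9 = 29; u_{10} = 20; u_{11} = 22; u_{12} = 25; u_{13} = 14; u_{14} = 13; u_{15} = 27; u_{16} = 17; u_{17} = 2; u_{18} = 26; u_{19} = 0; u_{20} = 23; u_{21} = 11; u_{22} = 24; u_{23} = 28; u_{24} = 3; u_{25} = 12; u_{26} = 10; u_{27} = 7; u_{28} = 18; u_{29} = 19; u_{30} = 5; u_{31} = 15.
Since u_{31} = u_1 = 15, the sequence is periodic with period 30.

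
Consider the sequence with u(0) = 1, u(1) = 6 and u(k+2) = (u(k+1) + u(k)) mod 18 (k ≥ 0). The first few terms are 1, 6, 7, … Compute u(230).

11

We have u(0) = 1; u(1) = 6; u(2) = 7; u(3) = 13; u(4) = 2; u(5) = 15; u(6) = 17; u(7) = 14; u(8) = 13; u(9) = 9; u(10) = 4; u(11) = 13; u(12) = 17; u(13) = 12; u(14) = 11; u(15) = 5; u(16) = 16; u(17) = 3; u(18) = 1; u(19) = 4; u(20) = 5; u(21) = 9; u(22) = 14; u(23) = 5; u(24) = 1; u(25) = 6.
Since (u(24), u(25)) = (u(0), u(1)) = (1, 6) (two consecutive terms determine the rest), the sequence is periodic with period 24.
(230 - 0) mod 24 = 14, so u(230) = u(14) = 11.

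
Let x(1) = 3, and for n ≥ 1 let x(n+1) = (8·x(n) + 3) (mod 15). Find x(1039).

9

Listing terms: x(1) = 3,  x(2) = 12,  x(3) = 9,  x(4) = 0,  x(5) = 3.
Since x(5) = x(1) = 3, the sequence is periodic with period 4.
So x(1039) = x(1 + ((1039-1) mod 4)) = x(3) = 9.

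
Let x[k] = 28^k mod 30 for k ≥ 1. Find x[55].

Computing terms: x[1] = 28; x[2] = 4; x[3] = 22; x[4] = 16; x[5] = 28.
Since x[5] = x[1] = 28, the sequence is periodic with period 4.
So x[55] = x[1 + ((55-1) mod 4)] = x[3] = 22.

22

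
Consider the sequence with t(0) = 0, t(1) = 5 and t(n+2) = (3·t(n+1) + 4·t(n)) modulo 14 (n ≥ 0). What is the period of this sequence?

We have t(0) = 0, t(1) = 5, t(2) = 1, t(3) = 9, t(4) = 3, t(5) = 3, t(6) = 7, t(7) = 5, t(8) = 1.
Since (t(7), t(8)) = (t(1), t(2)) = (5, 1) (two consecutive terms determine the rest), the sequence is eventually periodic: after a pre-period of length 1 it cycles with period 6.

6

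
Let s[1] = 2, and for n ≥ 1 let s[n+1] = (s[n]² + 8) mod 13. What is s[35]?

We have s[1] = 2,  s[2] = 12,  s[3] = 9,  s[4] = 11,  s[5] = 12.
Since s[5] = s[2] = 12, the sequence is eventually periodic: after a pre-period of length 1 it cycles with period 3.
For n ≥ 2, s[n] depends only on (n - 2) mod 3. (35 - 2) mod 3 = 0, so s[35] = s[2] = 12.

12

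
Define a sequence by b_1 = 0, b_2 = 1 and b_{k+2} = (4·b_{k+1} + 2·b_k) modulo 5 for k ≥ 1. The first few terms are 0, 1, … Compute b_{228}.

Computing terms: b_1 = 0,  b_2 = 1,  b_3 = 4,  b_4 = 3,  b_5 = 0,  b_6 = 1.
Since (b_5, b_6) = (b_1, b_2) = (0, 1) (two consecutive terms determine the rest), the sequence is periodic with period 4.
(228 - 1) mod 4 = 3, so b_{228} = b_4 = 3.

3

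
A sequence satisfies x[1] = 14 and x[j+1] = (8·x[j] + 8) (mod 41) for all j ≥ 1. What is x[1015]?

We have x[1] = 14, x[2] = 38, x[3] = 25, x[4] = 3, x[5] = 32, x[6] = 18, x[7] = 29, x[8] = 35, x[9] = 1, x[10] = 16, x[11] = 13, x[12] = 30, x[13] = 2, x[14] = 24, x[15] = 36, x[16] = 9, x[17] = 39, x[18] = 33, x[19] = 26, x[20] = 11, x[21] = 14.
Since x[21] = x[1] = 14, the sequence is periodic with period 20.
So x[1015] = x[1 + ((1015-1) mod 20)] = x[15] = 36.

36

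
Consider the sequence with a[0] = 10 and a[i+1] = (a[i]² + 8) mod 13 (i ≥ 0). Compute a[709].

We have a[0] = 10, a[1] = 4, a[2] = 11, a[3] = 12, a[4] = 9, a[5] = 11.
Since a[5] = a[2] = 11, the sequence is eventually periodic: after a pre-period of length 2 it cycles with period 3.
For i ≥ 2, a[i] depends only on (i - 2) mod 3. (709 - 2) mod 3 = 2, so a[709] = a[4] = 9.

9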